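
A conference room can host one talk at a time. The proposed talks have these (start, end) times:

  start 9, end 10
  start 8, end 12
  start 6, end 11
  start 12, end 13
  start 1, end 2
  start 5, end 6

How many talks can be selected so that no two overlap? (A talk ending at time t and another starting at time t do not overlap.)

Greedy by earliest finish: after sorting by end time, pick each interval compatible with the last pick.
By end time: (1,2), (5,6), (9,10), (6,11), (8,12), (12,13).
Pick (1,2); next start ≥ 2 → (5,6); next start ≥ 6 → (9,10); next start ≥ 10 → (12,13).
Selected 4 talks.

4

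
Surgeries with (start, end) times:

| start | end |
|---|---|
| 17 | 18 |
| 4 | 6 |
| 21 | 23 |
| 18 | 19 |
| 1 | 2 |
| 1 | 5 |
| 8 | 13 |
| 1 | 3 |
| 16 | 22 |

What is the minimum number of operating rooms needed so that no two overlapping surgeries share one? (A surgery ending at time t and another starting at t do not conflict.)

Count concurrent intervals with a sweep; the peak is the room count.
Events (time:±→running): 1:+→1 1:+→2 1:+→3 … peak 3.

3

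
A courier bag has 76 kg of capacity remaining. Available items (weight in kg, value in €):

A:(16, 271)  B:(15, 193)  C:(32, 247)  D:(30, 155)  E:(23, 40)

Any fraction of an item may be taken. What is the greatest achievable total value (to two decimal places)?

Order: A (271/16=16.94) > B (193/15=12.87) > C (247/32=7.72) > D (155/30=5.17) > E (40/23=1.74)
Fill: take A (16 @ 271) → take B (15 @ 193) → take C (32 @ 247) → take 13/30 of D → 67.17; 76/76 used.
Total value = 778.17

778.17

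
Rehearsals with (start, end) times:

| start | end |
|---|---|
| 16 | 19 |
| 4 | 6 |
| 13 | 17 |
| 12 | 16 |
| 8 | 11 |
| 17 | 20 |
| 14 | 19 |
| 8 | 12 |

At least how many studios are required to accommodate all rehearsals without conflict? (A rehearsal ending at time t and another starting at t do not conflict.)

3

The answer is the maximum number of intervals overlapping at any instant.
Events (time:±→running): 4:+→1 6:-→0 8:+→1 8:+→2 11:-→1 12:-→0 12:+→1 13:+→2 14:+→3 … peak 3.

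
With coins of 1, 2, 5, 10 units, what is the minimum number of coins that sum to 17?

Greedy: take as many of the largest coin as possible, then repeat with the remainder.
17 = 1×10 + 1×5 + 1×2
Total coins = 1 + 1 + 1 = 3

3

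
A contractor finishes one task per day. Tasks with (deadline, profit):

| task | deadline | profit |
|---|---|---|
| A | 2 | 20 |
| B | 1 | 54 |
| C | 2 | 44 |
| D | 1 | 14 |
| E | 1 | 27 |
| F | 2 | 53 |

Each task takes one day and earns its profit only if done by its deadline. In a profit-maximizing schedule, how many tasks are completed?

2

By profit: B(d1,54), F(d2,53), C(d2,44), E(d1,27), A(d2,20), D(d1,14)
B→slot 1; F→slot 2; C skipped; E skipped; A skipped; D skipped.
2 of 6 scheduled.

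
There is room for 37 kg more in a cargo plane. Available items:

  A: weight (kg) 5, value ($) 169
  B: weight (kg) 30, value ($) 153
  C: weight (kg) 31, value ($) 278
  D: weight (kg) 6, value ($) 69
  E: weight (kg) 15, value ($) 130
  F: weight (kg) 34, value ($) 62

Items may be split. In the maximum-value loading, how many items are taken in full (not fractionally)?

2

Ratios (sorted): A 33.80, D 11.50, C 8.97, E 8.67, B 5.10, F 1.82
take A (5 @ 169); take D (6 @ 69); take 26/31 of C → 233.16. Capacity used 37/37.
2 item(s) taken whole; one partial (take 26/31 of C).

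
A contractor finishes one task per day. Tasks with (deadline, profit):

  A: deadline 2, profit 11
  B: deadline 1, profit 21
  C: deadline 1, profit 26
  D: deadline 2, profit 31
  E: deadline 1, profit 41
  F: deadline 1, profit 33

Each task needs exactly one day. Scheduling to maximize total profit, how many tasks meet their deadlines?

Sort by profit descending; place each in the latest free slot ≤ its deadline.
By profit: E(d1,41), F(d1,33), D(d2,31), C(d1,26), B(d1,21), A(d2,11)
E→slot 1; F skipped; D→slot 2; C skipped; B skipped; A skipped.
2 of 6 scheduled.

2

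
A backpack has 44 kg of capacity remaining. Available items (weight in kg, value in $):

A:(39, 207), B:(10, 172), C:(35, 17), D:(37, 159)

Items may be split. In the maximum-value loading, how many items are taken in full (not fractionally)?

Sort by value per unit weight and fill in that order.
Order: B (172/10=17.20) > A (207/39=5.31) > D (159/37=4.30) > C (17/35=0.49)
Fill: take B (10 @ 172) → take 34/39 of A → 180.46; 44/44 used.
1 item(s) taken whole; one partial (take 34/39 of A).

1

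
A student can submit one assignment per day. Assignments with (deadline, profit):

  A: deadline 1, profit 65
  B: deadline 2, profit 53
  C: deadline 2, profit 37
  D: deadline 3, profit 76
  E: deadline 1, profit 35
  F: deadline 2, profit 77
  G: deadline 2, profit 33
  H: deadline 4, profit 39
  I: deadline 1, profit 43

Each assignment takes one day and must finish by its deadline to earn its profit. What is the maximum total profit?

Take jobs in profit order; each goes to the latest open slot no later than its deadline.
Profit order: F=77 D=76 A=65 B=53 I=43 H=39 C=37 E=35 G=33
Assign: F→slot 2, D→slot 3, A→slot 1, B skipped, I skipped, H→slot 4, C skipped, E skipped, G skipped.
Slots: [1:A] [2:F] [3:D] [4:H]
Profit = 65 + 77 + 76 + 39 = 257

257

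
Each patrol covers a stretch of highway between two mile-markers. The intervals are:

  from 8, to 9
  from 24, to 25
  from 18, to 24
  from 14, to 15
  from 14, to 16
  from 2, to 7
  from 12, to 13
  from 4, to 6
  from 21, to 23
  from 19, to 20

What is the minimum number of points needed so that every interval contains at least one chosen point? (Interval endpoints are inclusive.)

Sort by right endpoint; whenever an interval is uncovered, place a point at its right end.
By right end: [4,6]  [2,7]  [8,9]  [12,13]  [14,15]  [14,16]  [19,20]  [21,23]  [18,24]  [24,25]
[4,6] uncovered → point at 6; [8,9] uncovered → point at 9; [12,13] uncovered → point at 13; [14,15] uncovered → point at 15; [19,20] uncovered → point at 20; [21,23] uncovered → point at 23; [24,25] uncovered → point at 25.
Points: 6, 9, 13, 15, 20, 23, 25 (7 total).

7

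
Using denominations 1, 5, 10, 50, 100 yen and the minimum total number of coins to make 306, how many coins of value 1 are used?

1

Greedy: take as many of the largest coin as possible, then repeat with the remainder.
306 = 3×100 + 1×5 + 1×1
Count of 1: 1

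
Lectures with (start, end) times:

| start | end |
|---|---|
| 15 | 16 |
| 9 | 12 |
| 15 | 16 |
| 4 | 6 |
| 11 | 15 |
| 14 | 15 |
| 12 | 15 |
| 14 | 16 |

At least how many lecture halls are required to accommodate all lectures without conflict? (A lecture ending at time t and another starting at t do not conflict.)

4

The answer is the maximum number of intervals overlapping at any instant.
starts: [4, 9, 11, 12, 14, 14, 15, 15]
ends:   [6, 12, 15, 15, 15, 16, 16, 16]
s4→1 e6→0 s9→1 s11→2 e12→1 s12→2 s14→3 s14→4  — peak 4.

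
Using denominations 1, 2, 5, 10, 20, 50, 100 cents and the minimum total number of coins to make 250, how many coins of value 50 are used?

250 = 2×100 + 1×50
Count of 50: 1

1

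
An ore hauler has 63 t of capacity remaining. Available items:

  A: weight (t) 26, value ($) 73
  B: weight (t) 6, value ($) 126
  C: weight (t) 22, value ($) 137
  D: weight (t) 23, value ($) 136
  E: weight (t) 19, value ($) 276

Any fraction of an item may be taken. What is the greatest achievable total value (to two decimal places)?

633.61

Greedy by value/weight ratio, highest first.
Order: B (126/6=21.00) > E (276/19=14.53) > C (137/22=6.23) > D (136/23=5.91) > A (73/26=2.81)
Fill: take B (6 @ 126) → take E (19 @ 276) → take C (22 @ 137) → take 16/23 of D → 94.61; 63/63 used.
Total value = 633.61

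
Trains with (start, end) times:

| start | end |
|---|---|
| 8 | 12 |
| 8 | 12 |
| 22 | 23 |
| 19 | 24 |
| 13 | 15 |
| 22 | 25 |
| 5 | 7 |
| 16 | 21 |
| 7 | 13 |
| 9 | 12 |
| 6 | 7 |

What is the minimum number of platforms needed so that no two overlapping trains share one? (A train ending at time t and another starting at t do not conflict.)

Count concurrent intervals with a sweep; the peak is the room count.
starts: [5, 6, 7, 8, 8, 9, 13, 16, 19, 22, 22]
ends:   [7, 7, 12, 12, 12, 13, 15, 21, 23, 24, 25]
s5→1 s6→2 e7→1 e7→0 s7→1 s8→2 s8→3 s9→4  — peak 4.

4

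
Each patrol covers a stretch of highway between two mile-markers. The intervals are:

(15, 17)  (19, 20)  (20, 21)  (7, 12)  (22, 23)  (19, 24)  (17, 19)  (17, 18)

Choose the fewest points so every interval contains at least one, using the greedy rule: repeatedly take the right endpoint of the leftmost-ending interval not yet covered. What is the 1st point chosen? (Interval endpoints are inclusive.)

12

By right end: [7,12]  [15,17]  [17,18]  [17,19]  [19,20]  [20,21]  [22,23]  [19,24]
[7,12] uncovered → point at 12; [15,17] uncovered → point at 17; [19,20] uncovered → point at 20; [22,23] uncovered → point at 23.
Points: 12, 17, 20, 23 (4 total).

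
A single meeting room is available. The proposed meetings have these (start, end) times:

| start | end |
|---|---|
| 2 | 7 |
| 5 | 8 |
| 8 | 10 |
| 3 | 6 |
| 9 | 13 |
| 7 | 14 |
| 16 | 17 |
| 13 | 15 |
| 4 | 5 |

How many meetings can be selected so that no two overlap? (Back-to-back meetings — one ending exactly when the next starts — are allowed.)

5

Sort by end time and greedily take each interval whose start is ≥ the last chosen end.
Sorted by end: (4,5)  (3,6)  (2,7)  (5,8)  (8,10)  (9,13)  (7,14)  (13,15)  (16,17)
take (4,5); skip (3,6); take (5,8); take (8,10); skip (7,14); take (13,15); take (16,17).
Selected 5 meetings.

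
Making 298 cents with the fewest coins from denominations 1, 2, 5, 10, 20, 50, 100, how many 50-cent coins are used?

1

298 − 2×100→98 − 1×50→48 − 2×20→8 − 1×5→3 − 1×2→1 − 1×1→0
Count of 50: 1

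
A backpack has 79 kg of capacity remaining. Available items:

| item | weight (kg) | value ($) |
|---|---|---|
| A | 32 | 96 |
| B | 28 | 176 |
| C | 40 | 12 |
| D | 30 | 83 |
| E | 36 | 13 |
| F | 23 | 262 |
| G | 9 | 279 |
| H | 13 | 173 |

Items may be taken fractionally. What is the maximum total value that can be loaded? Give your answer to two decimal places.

Order: G (279/9=31.00) > H (173/13=13.31) > F (262/23=11.39) > B (176/28=6.29) > A (96/32=3.00) > D (83/30=2.77) > E (13/36=0.36) > C (12/40=0.30)
Fill: take G (9 @ 279) → take H (13 @ 173) → take F (23 @ 262) → take B (28 @ 176) → take 6/32 of A → 18.00; 79/79 used.
Total value = 908.00

908.00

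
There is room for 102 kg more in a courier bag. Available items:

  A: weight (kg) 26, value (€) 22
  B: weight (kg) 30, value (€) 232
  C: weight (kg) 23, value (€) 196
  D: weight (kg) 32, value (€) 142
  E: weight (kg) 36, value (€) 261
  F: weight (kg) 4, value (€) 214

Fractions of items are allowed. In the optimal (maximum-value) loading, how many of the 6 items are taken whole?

Sort by value per unit weight and fill in that order.
Order: F (214/4=53.50) > C (196/23=8.52) > B (232/30=7.73) > E (261/36=7.25) > D (142/32=4.44) > A (22/26=0.85)
Fill: take F (4 @ 214) → take C (23 @ 196) → take B (30 @ 232) → take E (36 @ 261) → take 9/32 of D → 39.94; 102/102 used.
4 item(s) taken whole; one partial (take 9/32 of D).

4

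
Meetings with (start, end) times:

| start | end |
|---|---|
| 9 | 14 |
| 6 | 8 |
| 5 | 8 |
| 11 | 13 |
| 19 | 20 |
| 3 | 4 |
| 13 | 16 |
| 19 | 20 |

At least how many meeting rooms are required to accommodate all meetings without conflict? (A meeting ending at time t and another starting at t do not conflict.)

2

Count concurrent intervals with a sweep; the peak is the room count.
starts: [3, 5, 6, 9, 11, 13, 19, 19]
ends:   [4, 8, 8, 13, 14, 16, 20, 20]
s3→1 e4→0 s5→1 s6→2  — peak 2.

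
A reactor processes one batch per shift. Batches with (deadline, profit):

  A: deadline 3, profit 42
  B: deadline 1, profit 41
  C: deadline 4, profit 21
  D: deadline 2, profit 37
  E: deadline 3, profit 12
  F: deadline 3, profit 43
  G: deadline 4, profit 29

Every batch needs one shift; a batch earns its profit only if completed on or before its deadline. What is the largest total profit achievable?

155

By profit: F(d3,43), A(d3,42), B(d1,41), D(d2,37), G(d4,29), C(d4,21), E(d3,12)
F→slot 3; A→slot 2; B→slot 1; D skipped; G→slot 4; C skipped; E skipped.
Profit = 41 + 42 + 43 + 29 = 155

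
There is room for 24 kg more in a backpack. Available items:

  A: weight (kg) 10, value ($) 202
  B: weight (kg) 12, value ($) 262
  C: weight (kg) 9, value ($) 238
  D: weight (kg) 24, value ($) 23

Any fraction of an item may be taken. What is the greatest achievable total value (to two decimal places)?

560.60

Order: C (238/9=26.44) > B (262/12=21.83) > A (202/10=20.20) > D (23/24=0.96)
Fill: take C (9 @ 238) → take B (12 @ 262) → take 3/10 of A → 60.60; 24/24 used.
Total value = 560.60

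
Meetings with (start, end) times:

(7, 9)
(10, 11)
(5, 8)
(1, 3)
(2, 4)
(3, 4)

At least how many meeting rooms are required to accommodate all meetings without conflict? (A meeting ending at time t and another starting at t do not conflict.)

2

Count concurrent intervals with a sweep; the peak is the room count.
starts: [1, 2, 3, 5, 7, 10]
ends:   [3, 4, 4, 8, 9, 11]
s1→1 s2→2  — peak 2.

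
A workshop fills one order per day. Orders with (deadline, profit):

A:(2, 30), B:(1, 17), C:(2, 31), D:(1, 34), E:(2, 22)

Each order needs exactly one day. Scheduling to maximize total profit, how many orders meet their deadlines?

Sort by profit descending; place each in the latest free slot ≤ its deadline.
By profit: D(d1,34), C(d2,31), A(d2,30), E(d2,22), B(d1,17)
D→slot 1; C→slot 2; A skipped; E skipped; B skipped.
2 of 5 scheduled.

2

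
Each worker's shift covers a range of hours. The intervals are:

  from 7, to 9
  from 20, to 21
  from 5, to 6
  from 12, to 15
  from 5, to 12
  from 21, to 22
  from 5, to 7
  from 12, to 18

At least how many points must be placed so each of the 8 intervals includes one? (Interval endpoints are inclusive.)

4

Sorted: [5,6] [5,7] [7,9] [5,12] [12,15] [12,18] [20,21] [21,22]
{[5,6],[5,7]} hit by 6; {[7,9],[5,12]} hit by 9; {[12,15],[12,18]} hit by 15; {[20,21],[21,22]} hit by 21.
Points: 6, 9, 15, 21 (4 total).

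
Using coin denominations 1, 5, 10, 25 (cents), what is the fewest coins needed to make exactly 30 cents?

30 − 1×25→5 − 1×5→0
Total coins = 1 + 1 = 2

2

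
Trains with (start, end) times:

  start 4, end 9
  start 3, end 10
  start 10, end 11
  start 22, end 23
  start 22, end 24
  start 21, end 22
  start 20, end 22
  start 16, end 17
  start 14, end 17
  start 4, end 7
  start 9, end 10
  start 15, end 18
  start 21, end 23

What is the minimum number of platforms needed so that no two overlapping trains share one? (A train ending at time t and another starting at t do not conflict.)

3

The answer is the maximum number of intervals overlapping at any instant.
Events (time:±→running): 3:+→1 4:+→2 4:+→3 … peak 3.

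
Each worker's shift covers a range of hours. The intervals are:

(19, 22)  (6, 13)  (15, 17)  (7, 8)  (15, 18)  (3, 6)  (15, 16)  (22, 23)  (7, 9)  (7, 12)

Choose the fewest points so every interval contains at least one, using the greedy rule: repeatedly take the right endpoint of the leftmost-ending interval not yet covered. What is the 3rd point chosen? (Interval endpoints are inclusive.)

Process intervals by earliest right end; each time one isn't hit yet, stab at its right endpoint.
Sorted: [3,6] [7,8] [7,9] [7,12] [6,13] [15,16] [15,17] [15,18] [19,22] [22,23]
{[3,6]} hit by 6; {[7,8],[7,9],[7,12],[6,13]} hit by 8; {[15,16],[15,17],[15,18]} hit by 16; {[19,22],[22,23]} hit by 22.
Points: 6, 8, 16, 22 (4 total).

16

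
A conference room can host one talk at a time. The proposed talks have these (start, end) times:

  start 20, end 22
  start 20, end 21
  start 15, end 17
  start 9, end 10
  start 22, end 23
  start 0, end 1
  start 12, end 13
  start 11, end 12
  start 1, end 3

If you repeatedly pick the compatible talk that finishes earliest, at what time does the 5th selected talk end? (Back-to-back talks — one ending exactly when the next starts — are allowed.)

By end time: (0,1), (1,3), (9,10), (11,12), (12,13), (15,17), (20,21), (20,22), (22,23).
Pick (0,1); next start ≥ 1 → (1,3); next start ≥ 3 → (9,10); next start ≥ 10 → (11,12); next start ≥ 12 → (12,13); next start ≥ 13 → (15,17); next start ≥ 17 → (20,21); next start ≥ 21 → (22,23).
Selected: (0,1) (1,3) (9,10) (11,12) (12,13) (15,17) (20,21) (22,23)

13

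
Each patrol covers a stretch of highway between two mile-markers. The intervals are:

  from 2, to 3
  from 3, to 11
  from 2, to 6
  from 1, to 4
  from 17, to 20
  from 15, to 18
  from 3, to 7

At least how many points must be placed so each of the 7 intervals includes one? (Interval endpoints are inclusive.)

2

Sort by right endpoint; whenever an interval is uncovered, place a point at its right end.
Sorted: [2,3] [1,4] [2,6] [3,7] [3,11] [15,18] [17,20]
{[2,3],[1,4],[2,6],[3,7],[3,11]} hit by 3; {[15,18],[17,20]} hit by 18.
Points: 3, 18 (2 total).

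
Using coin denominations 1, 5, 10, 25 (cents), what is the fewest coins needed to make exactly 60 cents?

3

Greedy: take as many of the largest coin as possible, then repeat with the remainder.
60 = 2×25 + 1×10
Total coins = 2 + 1 = 3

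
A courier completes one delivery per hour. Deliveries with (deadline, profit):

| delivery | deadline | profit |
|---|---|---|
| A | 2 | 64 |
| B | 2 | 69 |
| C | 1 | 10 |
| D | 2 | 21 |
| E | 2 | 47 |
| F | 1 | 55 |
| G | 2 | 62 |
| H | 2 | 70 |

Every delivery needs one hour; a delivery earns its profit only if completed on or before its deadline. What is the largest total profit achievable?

139

By profit: H(d2,70), B(d2,69), A(d2,64), G(d2,62), F(d1,55), E(d2,47), D(d2,21), C(d1,10)
H→slot 2; B→slot 1; A skipped; G skipped; F skipped; E skipped; D skipped; C skipped.
Profit = 69 + 70 = 139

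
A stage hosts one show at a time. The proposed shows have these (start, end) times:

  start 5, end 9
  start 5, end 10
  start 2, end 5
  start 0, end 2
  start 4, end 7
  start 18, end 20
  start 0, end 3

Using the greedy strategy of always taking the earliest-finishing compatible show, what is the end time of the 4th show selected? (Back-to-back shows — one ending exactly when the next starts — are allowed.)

20

Sorted by end: (0,2)  (0,3)  (2,5)  (4,7)  (5,9)  (5,10)  (18,20)
take (0,2); take (2,5); take (5,9); skip (5,10); take (18,20).
Selected: (0,2) (2,5) (5,9) (18,20)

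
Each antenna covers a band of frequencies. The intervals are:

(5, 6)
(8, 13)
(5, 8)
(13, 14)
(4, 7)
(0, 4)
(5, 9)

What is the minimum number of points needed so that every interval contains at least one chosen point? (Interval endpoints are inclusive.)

3

Sort by right endpoint; whenever an interval is uncovered, place a point at its right end.
By right end: [0,4]  [5,6]  [4,7]  [5,8]  [5,9]  [8,13]  [13,14]
[0,4] uncovered → point at 4; [5,6] uncovered → point at 6; [8,13] uncovered → point at 13.
Points: 4, 6, 13 (3 total).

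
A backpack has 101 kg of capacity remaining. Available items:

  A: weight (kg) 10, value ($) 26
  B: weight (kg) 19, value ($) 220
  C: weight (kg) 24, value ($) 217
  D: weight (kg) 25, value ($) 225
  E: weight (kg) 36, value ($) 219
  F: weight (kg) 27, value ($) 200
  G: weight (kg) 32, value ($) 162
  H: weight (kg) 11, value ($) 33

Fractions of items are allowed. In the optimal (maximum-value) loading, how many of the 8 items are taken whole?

Greedy by value/weight ratio, highest first.
Order: B (220/19=11.58) > C (217/24=9.04) > D (225/25=9.00) > F (200/27=7.41) > E (219/36=6.08) > G (162/32=5.06) > H (33/11=3.00) > A (26/10=2.60)
Fill: take B (19 @ 220) → take C (24 @ 217) → take D (25 @ 225) → take F (27 @ 200) → take 6/36 of E → 36.50; 101/101 used.
4 item(s) taken whole; one partial (take 6/36 of E).

4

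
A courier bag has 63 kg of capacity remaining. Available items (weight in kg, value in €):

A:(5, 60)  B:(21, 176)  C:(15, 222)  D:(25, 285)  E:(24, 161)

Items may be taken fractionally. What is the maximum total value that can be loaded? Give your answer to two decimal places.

717.86

Greedy by value/weight ratio, highest first.
Ratios (sorted): C 14.80, A 12.00, D 11.40, B 8.38, E 6.71
take C (15 @ 222); take A (5 @ 60); take D (25 @ 285); take 18/21 of B → 150.86. Capacity used 63/63.
Total value = 717.86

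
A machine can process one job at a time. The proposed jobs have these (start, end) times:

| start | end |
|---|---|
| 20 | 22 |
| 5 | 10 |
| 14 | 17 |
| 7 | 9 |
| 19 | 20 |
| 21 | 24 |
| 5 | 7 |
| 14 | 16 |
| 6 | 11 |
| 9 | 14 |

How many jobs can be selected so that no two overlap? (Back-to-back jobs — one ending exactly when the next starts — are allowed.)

By end time: (5,7), (7,9), (5,10), (6,11), (9,14), (14,16), (14,17), (19,20), (20,22), (21,24).
Pick (5,7); next start ≥ 7 → (7,9); next start ≥ 9 → (9,14); next start ≥ 14 → (14,16); next start ≥ 16 → (19,20); next start ≥ 20 → (20,22).
Selected 6 jobs.

6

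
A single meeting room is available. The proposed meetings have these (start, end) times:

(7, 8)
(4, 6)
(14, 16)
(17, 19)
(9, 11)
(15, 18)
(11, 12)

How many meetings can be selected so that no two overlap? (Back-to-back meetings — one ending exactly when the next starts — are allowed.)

6

Sorted by end: (4,6)  (7,8)  (9,11)  (11,12)  (14,16)  (15,18)  (17,19)
take (4,6); take (7,8); take (9,11); take (11,12); take (14,16); skip (15,18); take (17,19).
Selected 6 meetings.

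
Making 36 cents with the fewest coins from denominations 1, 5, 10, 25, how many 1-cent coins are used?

Use the largest denomination that fits, subtract, and repeat.
36 = 1×25 + 1×10 + 1×1
Count of 1: 1

1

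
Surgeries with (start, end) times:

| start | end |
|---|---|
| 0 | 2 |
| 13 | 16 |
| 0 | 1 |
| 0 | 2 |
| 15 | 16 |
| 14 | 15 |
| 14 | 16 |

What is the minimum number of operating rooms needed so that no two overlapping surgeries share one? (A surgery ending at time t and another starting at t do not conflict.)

Count concurrent intervals with a sweep; the peak is the room count.
Events (time:±→running): 0:+→1 0:+→2 0:+→3 … peak 3.

3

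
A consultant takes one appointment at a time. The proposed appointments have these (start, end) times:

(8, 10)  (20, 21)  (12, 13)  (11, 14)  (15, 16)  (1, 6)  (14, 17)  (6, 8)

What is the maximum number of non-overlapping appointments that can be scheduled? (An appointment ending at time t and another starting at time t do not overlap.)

6

Sorted by end: (1,6)  (6,8)  (8,10)  (12,13)  (11,14)  (15,16)  (14,17)  (20,21)
take (1,6); take (6,8); take (8,10); take (12,13); skip (11,14); take (15,16); skip (14,17); take (20,21).
Selected 6 appointments.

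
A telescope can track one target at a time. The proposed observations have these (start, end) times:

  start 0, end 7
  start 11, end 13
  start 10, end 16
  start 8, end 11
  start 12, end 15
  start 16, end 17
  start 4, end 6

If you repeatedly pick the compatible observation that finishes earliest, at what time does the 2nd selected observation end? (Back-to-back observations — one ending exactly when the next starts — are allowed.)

Sorted by end: (4,6)  (0,7)  (8,11)  (11,13)  (12,15)  (10,16)  (16,17)
take (4,6); take (8,11); take (11,13); skip (10,16); take (16,17).
Selected: (4,6) (8,11) (11,13) (16,17)

11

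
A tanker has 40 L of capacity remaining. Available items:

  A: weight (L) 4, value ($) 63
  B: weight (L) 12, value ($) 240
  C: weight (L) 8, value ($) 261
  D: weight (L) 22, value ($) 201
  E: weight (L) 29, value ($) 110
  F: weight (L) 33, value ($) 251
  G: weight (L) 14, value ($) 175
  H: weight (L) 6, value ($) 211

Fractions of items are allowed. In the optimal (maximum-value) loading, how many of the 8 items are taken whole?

4

Ratios (sorted): H 35.17, C 32.62, B 20.00, A 15.75, G 12.50, D 9.14, F 7.61, E 3.79
take H (6 @ 211); take C (8 @ 261); take B (12 @ 240); take A (4 @ 63); take 10/14 of G → 125.00. Capacity used 40/40.
4 item(s) taken whole; one partial (take 10/14 of G).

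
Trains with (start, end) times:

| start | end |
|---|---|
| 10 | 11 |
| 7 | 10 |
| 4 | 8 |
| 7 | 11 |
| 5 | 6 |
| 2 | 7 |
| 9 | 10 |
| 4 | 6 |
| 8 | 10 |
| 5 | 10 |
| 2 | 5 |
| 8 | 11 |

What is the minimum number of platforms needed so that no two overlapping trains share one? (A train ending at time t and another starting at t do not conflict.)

starts: [2, 2, 4, 4, 5, 5, 7, 7, 8, 8, 9, 10]
ends:   [5, 6, 6, 7, 8, 10, 10, 10, 10, 11, 11, 11]
s2→1 s2→2 s4→3 s4→4 e5→3 s5→4 s5→5 e6→4 e6→3 e7→2 s7→3 s7→4 e8→3 s8→4 s8→5 s9→6  — peak 6.

6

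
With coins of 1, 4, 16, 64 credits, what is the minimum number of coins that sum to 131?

131 = 2×64 + 3×1
Total coins = 2 + 3 = 5

5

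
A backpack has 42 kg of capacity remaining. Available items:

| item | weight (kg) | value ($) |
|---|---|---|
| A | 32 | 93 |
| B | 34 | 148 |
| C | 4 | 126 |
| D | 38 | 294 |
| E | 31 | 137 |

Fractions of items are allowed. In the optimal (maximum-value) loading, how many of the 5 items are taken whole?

Ratios (sorted): C 31.50, D 7.74, E 4.42, B 4.35, A 2.91
take C (4 @ 126); take D (38 @ 294). Capacity used 42/42.
2 item(s) taken whole.

2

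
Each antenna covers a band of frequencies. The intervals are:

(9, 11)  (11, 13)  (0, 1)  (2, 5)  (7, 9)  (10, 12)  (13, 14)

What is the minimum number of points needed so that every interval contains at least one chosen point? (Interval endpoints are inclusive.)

By right end: [0,1]  [2,5]  [7,9]  [9,11]  [10,12]  [11,13]  [13,14]
[0,1] uncovered → point at 1; [2,5] uncovered → point at 5; [7,9] uncovered → point at 9; [10,12] uncovered → point at 12; [13,14] uncovered → point at 14.
Points: 1, 5, 9, 12, 14 (5 total).

5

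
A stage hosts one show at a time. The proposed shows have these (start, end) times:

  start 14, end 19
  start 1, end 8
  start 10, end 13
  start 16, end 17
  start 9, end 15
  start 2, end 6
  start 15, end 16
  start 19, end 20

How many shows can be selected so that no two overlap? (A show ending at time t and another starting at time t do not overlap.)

Greedy by earliest finish: after sorting by end time, pick each interval compatible with the last pick.
Sorted by end: (2,6)  (1,8)  (10,13)  (9,15)  (15,16)  (16,17)  (14,19)  (19,20)
take (2,6); skip (1,8); take (10,13); take (15,16); take (16,17); skip (14,19); take (19,20).
Selected 5 shows.

5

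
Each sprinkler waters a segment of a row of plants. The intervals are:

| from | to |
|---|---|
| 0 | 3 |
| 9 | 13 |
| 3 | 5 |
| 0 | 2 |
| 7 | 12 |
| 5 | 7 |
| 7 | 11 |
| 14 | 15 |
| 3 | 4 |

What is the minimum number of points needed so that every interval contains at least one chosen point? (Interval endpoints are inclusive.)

Sorted: [0,2] [0,3] [3,4] [3,5] [5,7] [7,11] [7,12] [9,13] [14,15]
{[0,2],[0,3]} hit by 2; {[3,4],[3,5]} hit by 4; {[5,7],[7,11],[7,12]} hit by 7; {[9,13]} hit by 13; {[14,15]} hit by 15.
Points: 2, 4, 7, 13, 15 (5 total).

5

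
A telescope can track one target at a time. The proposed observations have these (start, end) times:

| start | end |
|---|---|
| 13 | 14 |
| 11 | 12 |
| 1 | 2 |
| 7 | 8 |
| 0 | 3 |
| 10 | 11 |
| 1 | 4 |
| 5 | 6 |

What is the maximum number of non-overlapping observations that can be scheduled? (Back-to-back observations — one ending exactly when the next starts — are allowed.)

6

Greedy by earliest finish: after sorting by end time, pick each interval compatible with the last pick.
By end time: (1,2), (0,3), (1,4), (5,6), (7,8), (10,11), (11,12), (13,14).
Pick (1,2); next start ≥ 2 → (5,6); next start ≥ 6 → (7,8); next start ≥ 8 → (10,11); next start ≥ 11 → (11,12); next start ≥ 12 → (13,14).
Selected 6 observations.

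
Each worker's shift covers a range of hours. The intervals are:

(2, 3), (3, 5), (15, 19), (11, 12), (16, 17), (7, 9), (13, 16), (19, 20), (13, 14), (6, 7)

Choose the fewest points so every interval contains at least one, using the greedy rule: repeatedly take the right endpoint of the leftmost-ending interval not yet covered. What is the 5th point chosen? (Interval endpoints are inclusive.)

17

By right end: [2,3]  [3,5]  [6,7]  [7,9]  [11,12]  [13,14]  [13,16]  [16,17]  [15,19]  [19,20]
[2,3] uncovered → point at 3; [6,7] uncovered → point at 7; [11,12] uncovered → point at 12; [13,14] uncovered → point at 14; [16,17] uncovered → point at 17; [19,20] uncovered → point at 20.
Points: 3, 7, 12, 14, 17, 20 (6 total).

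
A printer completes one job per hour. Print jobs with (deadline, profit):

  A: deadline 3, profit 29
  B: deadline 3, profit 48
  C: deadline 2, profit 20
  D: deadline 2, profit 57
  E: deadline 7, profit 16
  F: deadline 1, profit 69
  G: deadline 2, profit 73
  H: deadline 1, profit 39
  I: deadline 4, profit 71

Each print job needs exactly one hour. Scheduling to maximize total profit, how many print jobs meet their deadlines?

5

Take jobs in profit order; each goes to the latest open slot no later than its deadline.
By profit: G(d2,73), I(d4,71), F(d1,69), D(d2,57), B(d3,48), H(d1,39), A(d3,29), C(d2,20), E(d7,16)
G→slot 2; I→slot 4; F→slot 1; D skipped; B→slot 3; H skipped; A skipped; C skipped; E→slot 7.
5 of 9 scheduled.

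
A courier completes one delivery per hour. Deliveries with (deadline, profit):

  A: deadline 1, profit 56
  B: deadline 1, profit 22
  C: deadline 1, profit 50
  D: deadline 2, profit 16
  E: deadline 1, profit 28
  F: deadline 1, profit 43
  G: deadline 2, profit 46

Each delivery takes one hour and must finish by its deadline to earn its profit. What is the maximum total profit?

Profit order: A=56 C=50 G=46 F=43 E=28 B=22 D=16
Assign: A→slot 1, C skipped, G→slot 2, F skipped, E skipped, B skipped, D skipped.
Slots: [1:A] [2:G]
Profit = 56 + 46 = 102

102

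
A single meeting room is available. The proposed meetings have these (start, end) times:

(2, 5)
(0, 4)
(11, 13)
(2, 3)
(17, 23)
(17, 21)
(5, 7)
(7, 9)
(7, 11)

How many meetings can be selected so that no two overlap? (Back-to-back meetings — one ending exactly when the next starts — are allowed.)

5

Greedy by earliest finish: after sorting by end time, pick each interval compatible with the last pick.
By end time: (2,3), (0,4), (2,5), (5,7), (7,9), (7,11), (11,13), (17,21), (17,23).
Pick (2,3); next start ≥ 3 → (5,7); next start ≥ 7 → (7,9); next start ≥ 9 → (11,13); next start ≥ 13 → (17,21).
Selected 5 meetings.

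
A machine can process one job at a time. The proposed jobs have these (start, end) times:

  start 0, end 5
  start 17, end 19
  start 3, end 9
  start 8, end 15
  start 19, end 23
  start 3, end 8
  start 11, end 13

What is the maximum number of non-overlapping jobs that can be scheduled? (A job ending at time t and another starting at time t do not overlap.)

4

By end time: (0,5), (3,8), (3,9), (11,13), (8,15), (17,19), (19,23).
Pick (0,5); next start ≥ 5 → (11,13); next start ≥ 13 → (17,19); next start ≥ 19 → (19,23).
Selected 4 jobs.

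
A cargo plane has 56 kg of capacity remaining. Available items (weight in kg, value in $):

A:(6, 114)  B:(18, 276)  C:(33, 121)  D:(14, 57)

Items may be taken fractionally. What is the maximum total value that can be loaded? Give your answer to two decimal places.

513.00

Sort by value per unit weight and fill in that order.
Order: A (114/6=19.00) > B (276/18=15.33) > D (57/14=4.07) > C (121/33=3.67)
Fill: take A (6 @ 114) → take B (18 @ 276) → take D (14 @ 57) → take 18/33 of C → 66.00; 56/56 used.
Total value = 513.00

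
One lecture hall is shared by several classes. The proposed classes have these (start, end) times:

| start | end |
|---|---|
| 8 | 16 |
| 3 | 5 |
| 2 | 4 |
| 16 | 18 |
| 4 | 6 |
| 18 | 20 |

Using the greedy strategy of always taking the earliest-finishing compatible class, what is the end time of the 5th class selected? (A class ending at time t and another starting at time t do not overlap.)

20

Sort by end time and greedily take each interval whose start is ≥ the last chosen end.
Sorted by end: (2,4)  (3,5)  (4,6)  (8,16)  (16,18)  (18,20)
take (2,4); skip (3,5); take (4,6); take (8,16); take (16,18); take (18,20).
Selected: (2,4) (4,6) (8,16) (16,18) (18,20)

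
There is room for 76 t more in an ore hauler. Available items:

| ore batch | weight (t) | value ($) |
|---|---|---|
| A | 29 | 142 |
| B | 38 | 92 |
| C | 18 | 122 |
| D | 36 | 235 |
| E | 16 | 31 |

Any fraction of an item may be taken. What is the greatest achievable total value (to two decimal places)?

464.72

Sort by value per unit weight and fill in that order.
Order: C (122/18=6.78) > D (235/36=6.53) > A (142/29=4.90) > B (92/38=2.42) > E (31/16=1.94)
Fill: take C (18 @ 122) → take D (36 @ 235) → take 22/29 of A → 107.72; 76/76 used.
Total value = 464.72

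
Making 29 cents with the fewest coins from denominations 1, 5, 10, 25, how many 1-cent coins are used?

29 − 1×25→4 − 4×1→0
Count of 1: 4

4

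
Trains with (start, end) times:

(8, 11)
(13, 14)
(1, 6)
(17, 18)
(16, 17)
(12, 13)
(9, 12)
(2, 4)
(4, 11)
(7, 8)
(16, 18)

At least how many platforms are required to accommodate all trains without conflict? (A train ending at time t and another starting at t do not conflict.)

Events (time:±→running): 1:+→1 2:+→2 4:-→1 4:+→2 6:-→1 7:+→2 8:-→1 8:+→2 9:+→3 … peak 3.

3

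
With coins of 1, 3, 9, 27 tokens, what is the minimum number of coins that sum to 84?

84 = 3×27 + 1×3
Total coins = 3 + 1 = 4

4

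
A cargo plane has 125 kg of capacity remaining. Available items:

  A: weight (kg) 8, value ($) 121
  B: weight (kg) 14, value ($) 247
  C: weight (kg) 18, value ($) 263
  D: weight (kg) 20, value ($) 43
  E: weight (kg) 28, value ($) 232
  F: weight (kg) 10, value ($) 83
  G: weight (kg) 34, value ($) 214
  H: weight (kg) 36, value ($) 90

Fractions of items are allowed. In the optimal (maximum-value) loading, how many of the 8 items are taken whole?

6

Ratios (sorted): B 17.64, A 15.12, C 14.61, F 8.30, E 8.29, G 6.29, H 2.50, D 2.15
take B (14 @ 247); take A (8 @ 121); take C (18 @ 263); take F (10 @ 83); take E (28 @ 232); take G (34 @ 214); take 13/36 of H → 32.50. Capacity used 125/125.
6 item(s) taken whole; one partial (take 13/36 of H).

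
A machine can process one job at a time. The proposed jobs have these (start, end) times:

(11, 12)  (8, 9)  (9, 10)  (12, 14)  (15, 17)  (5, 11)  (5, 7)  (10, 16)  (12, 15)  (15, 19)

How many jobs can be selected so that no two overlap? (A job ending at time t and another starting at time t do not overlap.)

Order by finish time; keep every interval that doesn't clash with the previous kept one.
By end time: (5,7), (8,9), (9,10), (5,11), (11,12), (12,14), (12,15), (10,16), (15,17), (15,19).
Pick (5,7); next start ≥ 7 → (8,9); next start ≥ 9 → (9,10); next start ≥ 10 → (11,12); next start ≥ 12 → (12,14); next start ≥ 14 → (15,17).
Selected 6 jobs.

6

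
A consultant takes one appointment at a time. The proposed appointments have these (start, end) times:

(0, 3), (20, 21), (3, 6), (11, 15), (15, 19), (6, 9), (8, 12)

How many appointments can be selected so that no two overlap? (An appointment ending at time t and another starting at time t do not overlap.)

6

Sorted by end: (0,3)  (3,6)  (6,9)  (8,12)  (11,15)  (15,19)  (20,21)
take (0,3); take (3,6); take (6,9); take (11,15); take (15,19); take (20,21).
Selected 6 appointments.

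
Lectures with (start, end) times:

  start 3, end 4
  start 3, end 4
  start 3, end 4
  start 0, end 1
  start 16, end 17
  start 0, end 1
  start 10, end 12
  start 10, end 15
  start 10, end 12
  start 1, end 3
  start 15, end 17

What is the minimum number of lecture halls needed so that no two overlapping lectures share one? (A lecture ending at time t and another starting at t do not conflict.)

The answer is the maximum number of intervals overlapping at any instant.
Events (time:±→running): 0:+→1 0:+→2 1:-→1 1:-→0 1:+→1 3:-→0 3:+→1 3:+→2 3:+→3 … peak 3.

3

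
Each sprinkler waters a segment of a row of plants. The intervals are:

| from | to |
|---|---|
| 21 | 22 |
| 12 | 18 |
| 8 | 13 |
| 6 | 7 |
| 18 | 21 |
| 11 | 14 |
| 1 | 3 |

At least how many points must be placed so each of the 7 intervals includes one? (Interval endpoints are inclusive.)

4

Process intervals by earliest right end; each time one isn't hit yet, stab at its right endpoint.
Sorted: [1,3] [6,7] [8,13] [11,14] [12,18] [18,21] [21,22]
{[1,3]} hit by 3; {[6,7]} hit by 7; {[8,13],[11,14],[12,18]} hit by 13; {[18,21],[21,22]} hit by 21.
Points: 3, 7, 13, 21 (4 total).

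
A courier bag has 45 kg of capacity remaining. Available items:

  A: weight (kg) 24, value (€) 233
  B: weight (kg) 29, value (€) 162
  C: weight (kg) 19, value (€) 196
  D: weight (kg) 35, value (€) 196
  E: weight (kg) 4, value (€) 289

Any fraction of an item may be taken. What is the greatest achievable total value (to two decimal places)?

Ratios (sorted): E 72.25, C 10.32, A 9.71, D 5.60, B 5.59
take E (4 @ 289); take C (19 @ 196); take 22/24 of A → 213.58. Capacity used 45/45.
Total value = 698.58

698.58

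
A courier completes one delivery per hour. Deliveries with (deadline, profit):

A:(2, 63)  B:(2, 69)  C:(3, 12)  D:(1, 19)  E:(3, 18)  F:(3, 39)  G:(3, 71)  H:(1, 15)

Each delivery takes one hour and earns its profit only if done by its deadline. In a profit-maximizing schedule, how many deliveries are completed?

Sort by profit descending; place each in the latest free slot ≤ its deadline.
By profit: G(d3,71), B(d2,69), A(d2,63), F(d3,39), D(d1,19), E(d3,18), H(d1,15), C(d3,12)
G→slot 3; B→slot 2; A→slot 1; F skipped; D skipped; E skipped; H skipped; C skipped.
3 of 8 scheduled.

3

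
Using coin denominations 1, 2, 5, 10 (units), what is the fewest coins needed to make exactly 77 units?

9

77 = 7×10 + 1×5 + 1×2
Total coins = 7 + 1 + 1 = 9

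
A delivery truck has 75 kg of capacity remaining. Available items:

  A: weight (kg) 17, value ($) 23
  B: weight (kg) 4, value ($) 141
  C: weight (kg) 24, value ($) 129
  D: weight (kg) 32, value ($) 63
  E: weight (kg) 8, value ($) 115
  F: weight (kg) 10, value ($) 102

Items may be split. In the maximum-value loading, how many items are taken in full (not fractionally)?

4

Sort by value per unit weight and fill in that order.
Order: B (141/4=35.25) > E (115/8=14.38) > F (102/10=10.20) > C (129/24=5.38) > D (63/32=1.97) > A (23/17=1.35)
Fill: take B (4 @ 141) → take E (8 @ 115) → take F (10 @ 102) → take C (24 @ 129) → take 29/32 of D → 57.09; 75/75 used.
4 item(s) taken whole; one partial (take 29/32 of D).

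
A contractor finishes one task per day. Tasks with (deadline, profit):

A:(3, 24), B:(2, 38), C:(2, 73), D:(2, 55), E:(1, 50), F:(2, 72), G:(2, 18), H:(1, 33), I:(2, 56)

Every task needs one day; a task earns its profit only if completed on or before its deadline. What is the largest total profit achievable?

Take jobs in profit order; each goes to the latest open slot no later than its deadline.
Profit order: C=73 F=72 I=56 D=55 E=50 B=38 H=33 A=24 G=18
Assign: C→slot 2, F→slot 1, I skipped, D skipped, E skipped, B skipped, H skipped, A→slot 3, G skipped.
Slots: [1:F] [2:C] [3:A]
Profit = 72 + 73 + 24 = 169

169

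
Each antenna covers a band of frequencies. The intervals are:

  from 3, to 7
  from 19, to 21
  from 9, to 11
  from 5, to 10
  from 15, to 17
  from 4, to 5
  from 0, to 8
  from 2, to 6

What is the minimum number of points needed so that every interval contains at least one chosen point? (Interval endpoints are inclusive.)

4

Sort by right endpoint; whenever an interval is uncovered, place a point at its right end.
Sorted: [4,5] [2,6] [3,7] [0,8] [5,10] [9,11] [15,17] [19,21]
{[4,5],[2,6],[3,7],[0,8],[5,10]} hit by 5; {[9,11]} hit by 11; {[15,17]} hit by 17; {[19,21]} hit by 21.
Points: 5, 11, 17, 21 (4 total).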